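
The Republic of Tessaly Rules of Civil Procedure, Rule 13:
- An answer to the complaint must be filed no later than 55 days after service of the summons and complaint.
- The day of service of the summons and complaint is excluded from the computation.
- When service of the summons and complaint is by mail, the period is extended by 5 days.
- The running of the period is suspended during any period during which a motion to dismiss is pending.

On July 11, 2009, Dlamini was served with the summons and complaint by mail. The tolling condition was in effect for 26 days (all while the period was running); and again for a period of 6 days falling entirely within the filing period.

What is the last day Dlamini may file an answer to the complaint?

55 days after July 11, 2009 is September 4, 2009.
Service was by mail, adding 5 days: September 4, 2009 + 5 days = September 9, 2009.
Tolling adds 26 days: September 9, 2009 + 26 days = October 5, 2009.
Tolling adds 6 days: October 5, 2009 + 6 days = October 11, 2009.

October 11, 2009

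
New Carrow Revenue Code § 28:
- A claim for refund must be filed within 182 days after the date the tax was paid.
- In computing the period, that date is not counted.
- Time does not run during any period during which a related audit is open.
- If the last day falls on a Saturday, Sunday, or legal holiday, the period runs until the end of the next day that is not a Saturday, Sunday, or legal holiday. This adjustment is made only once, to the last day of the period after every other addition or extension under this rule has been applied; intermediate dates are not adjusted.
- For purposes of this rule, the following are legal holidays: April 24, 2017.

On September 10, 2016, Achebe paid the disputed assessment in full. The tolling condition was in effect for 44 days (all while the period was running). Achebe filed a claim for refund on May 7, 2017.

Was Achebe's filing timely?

182 days after September 10, 2016 is March 11, 2017.
Tolling adds 44 days: March 11, 2017 + 44 days = April 24, 2017.
April 24, 2017 is a listed holiday. The next qualifying day is April 25, 2017.
The deadline is April 25, 2017; the filing on May 7, 2017 is after that date.

No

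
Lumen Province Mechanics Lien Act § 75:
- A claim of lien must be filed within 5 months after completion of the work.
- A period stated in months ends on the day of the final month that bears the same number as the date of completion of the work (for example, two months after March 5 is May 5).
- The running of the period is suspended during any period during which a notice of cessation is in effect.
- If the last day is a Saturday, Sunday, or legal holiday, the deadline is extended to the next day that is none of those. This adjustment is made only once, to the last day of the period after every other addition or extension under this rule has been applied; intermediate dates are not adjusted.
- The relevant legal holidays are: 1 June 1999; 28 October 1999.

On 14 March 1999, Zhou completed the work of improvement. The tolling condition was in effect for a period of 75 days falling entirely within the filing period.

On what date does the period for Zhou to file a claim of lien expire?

October 29, 1999

5 months after 14 March 1999 is August 14, 1999.
Tolling adds 75 days: August 14, 1999 + 75 days = October 28, 1999.
October 28, 1999 is a listed holiday. The next qualifying day is October 29, 1999.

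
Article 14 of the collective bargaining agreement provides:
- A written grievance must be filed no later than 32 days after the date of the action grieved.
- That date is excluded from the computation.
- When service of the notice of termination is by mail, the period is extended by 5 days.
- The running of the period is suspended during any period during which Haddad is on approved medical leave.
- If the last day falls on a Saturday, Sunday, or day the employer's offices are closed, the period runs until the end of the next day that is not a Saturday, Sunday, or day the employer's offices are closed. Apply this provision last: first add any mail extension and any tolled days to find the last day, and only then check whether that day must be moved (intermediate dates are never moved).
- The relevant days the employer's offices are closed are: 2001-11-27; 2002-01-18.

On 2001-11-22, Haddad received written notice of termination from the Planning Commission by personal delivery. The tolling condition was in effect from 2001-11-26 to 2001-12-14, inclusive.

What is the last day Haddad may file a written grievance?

January 14, 2002

32 days after 2001-11-22 is December 24, 2001.
Service was not by mail, so no mail extension applies.
From November 26, 2001 through December 14, 2001 inclusive is 19 days; tolling adds 19 days: December 24, 2001 + 19 days = January 12, 2002.
January 12, 2002 is Saturday; January 13, 2002 is Sunday. The next qualifying day is January 14, 2002.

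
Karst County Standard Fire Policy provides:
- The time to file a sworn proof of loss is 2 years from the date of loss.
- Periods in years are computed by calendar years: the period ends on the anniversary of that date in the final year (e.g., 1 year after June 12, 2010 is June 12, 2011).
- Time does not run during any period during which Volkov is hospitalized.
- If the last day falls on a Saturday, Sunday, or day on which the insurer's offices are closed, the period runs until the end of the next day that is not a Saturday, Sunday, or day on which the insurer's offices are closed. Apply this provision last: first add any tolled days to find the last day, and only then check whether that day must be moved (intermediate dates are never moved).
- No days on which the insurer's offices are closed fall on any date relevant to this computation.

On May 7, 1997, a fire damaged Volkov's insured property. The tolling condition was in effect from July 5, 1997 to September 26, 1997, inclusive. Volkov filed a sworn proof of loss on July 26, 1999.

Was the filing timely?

Yes

2 years after May 7, 1997 is May 7, 1999.
From July 5, 1997 through September 26, 1997 inclusive is 84 days; tolling adds 84 days: May 7, 1999 + 84 days = July 30, 1999.
July 30, 1999 is a Friday and not a day on which the insurer's offices are closed, so no extension applies.
The deadline is July 30, 1999; the filing on July 26, 1999 is on or before that date.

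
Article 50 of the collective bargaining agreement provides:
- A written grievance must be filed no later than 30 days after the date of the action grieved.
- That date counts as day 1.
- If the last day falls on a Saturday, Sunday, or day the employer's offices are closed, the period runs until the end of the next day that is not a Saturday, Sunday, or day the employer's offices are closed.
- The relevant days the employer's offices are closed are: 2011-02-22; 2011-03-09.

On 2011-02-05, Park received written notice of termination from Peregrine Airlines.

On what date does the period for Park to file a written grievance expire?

Counting 2011-02-05 as day 1, day 30 is March 6, 2011.
March 6, 2011 is Sunday. The next qualifying day is March 7, 2011.

March 7, 2011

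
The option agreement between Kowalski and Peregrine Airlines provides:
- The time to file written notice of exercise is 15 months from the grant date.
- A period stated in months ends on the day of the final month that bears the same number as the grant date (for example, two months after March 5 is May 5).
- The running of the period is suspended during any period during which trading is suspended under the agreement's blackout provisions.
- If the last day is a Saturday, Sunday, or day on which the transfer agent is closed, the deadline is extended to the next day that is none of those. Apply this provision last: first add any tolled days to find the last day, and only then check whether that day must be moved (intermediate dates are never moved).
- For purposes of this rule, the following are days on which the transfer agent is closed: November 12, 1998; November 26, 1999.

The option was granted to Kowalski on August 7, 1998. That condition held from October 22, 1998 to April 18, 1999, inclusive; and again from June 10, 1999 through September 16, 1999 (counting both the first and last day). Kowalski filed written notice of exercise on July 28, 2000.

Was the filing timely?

15 months after August 7, 1998 is November 7, 1999.
From October 22, 1998 through April 18, 1999 inclusive is 179 days; tolling adds 179 days: November 7, 1999 + 179 days = May 4, 2000.
From June 10, 1999 through September 16, 1999 inclusive is 99 days; tolling adds 99 days: May 4, 2000 + 99 days = August 11, 2000.
August 11, 2000 is a Friday and not a day on which the transfer agent is closed, so no extension applies.
The deadline is August 11, 2000; the filing on July 28, 2000 is on or before that date.

Yes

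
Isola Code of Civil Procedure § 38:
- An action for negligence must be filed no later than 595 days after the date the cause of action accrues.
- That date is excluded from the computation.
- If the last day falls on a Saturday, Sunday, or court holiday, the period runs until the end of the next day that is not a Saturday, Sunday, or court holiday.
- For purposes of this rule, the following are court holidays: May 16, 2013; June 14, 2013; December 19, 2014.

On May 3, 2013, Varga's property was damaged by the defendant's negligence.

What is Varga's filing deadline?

595 days after May 3, 2013 is December 19, 2014.
December 19, 2014 is a listed holiday; December 20, 2014 is Saturday; December 21, 2014 is Sunday. The next qualifying day is December 22, 2014.

December 22, 2014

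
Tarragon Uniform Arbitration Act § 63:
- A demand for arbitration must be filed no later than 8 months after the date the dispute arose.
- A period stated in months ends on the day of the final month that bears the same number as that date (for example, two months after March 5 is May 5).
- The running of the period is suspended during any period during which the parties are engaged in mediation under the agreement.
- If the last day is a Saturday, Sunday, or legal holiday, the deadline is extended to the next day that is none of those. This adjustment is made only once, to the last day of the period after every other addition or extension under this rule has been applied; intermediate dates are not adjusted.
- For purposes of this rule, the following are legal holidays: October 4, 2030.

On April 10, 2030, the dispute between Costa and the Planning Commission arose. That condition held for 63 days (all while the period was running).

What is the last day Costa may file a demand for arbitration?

8 months after April 10, 2030 is December 10, 2030.
Tolling adds 63 days: December 10, 2030 + 63 days = February 11, 2031.
February 11, 2031 is a Tuesday and not a legal holiday, so no extension applies.

February 11, 2031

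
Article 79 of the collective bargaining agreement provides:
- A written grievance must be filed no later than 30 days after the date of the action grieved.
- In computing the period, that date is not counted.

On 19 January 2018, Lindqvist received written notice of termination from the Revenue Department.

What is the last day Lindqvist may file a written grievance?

February 18, 2018

30 days after 19 January 2018 is February 18, 2018.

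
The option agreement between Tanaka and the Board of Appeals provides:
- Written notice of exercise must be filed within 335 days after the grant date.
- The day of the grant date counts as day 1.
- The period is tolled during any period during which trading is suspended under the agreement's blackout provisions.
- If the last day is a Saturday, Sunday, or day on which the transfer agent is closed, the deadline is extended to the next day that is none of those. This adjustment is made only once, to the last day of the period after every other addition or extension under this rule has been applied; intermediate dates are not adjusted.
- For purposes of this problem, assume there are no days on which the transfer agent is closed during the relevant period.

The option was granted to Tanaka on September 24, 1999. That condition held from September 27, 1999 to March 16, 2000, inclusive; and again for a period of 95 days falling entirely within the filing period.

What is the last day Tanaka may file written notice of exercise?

May 17, 2001

Counting September 24, 1999 as day 1, day 335 is August 23, 2000.
From September 27, 1999 through March 16, 2000 inclusive is 172 days; tolling adds 172 days: August 23, 2000 + 172 days = February 11, 2001.
Tolling adds 95 days: February 11, 2001 + 95 days = May 17, 2001.
May 17, 2001 is a Thursday and not a day on which the transfer agent is closed, so no extension applies.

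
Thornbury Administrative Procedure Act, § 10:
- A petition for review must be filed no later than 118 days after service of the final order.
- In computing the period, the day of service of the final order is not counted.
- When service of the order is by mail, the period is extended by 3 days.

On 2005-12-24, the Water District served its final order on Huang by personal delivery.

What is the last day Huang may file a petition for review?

April 21, 2006

118 days after 2005-12-24 is April 21, 2006.
Service was not by mail, so no mail extension applies.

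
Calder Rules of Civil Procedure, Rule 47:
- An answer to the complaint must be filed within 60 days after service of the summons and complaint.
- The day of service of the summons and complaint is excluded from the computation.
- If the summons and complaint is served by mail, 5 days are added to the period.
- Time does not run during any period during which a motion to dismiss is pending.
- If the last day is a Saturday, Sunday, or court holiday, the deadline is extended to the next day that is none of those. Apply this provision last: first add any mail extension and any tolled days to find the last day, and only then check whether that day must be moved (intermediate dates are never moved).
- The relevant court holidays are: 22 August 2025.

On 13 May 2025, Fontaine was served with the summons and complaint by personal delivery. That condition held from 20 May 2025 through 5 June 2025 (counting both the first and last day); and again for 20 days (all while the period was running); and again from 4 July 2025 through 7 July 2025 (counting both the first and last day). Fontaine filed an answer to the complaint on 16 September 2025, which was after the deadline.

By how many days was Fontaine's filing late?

60 days after 13 May 2025 is July 12, 2025.
Service was not by mail, so no mail extension applies.
From May 20, 2025 through June 5, 2025 inclusive is 17 days; tolling adds 17 days: July 12, 2025 + 17 days = July 29, 2025.
Tolling adds 20 days: July 29, 2025 + 20 days = August 18, 2025.
From July 4, 2025 through July 7, 2025 inclusive is 4 days; tolling adds 4 days: August 18, 2025 + 4 days = August 22, 2025.
August 22, 2025 is a listed holiday; August 23, 2025 is Saturday; August 24, 2025 is Sunday. The next qualifying day is August 25, 2025.
The deadline is August 25, 2025; from August 25, 2025 to September 16, 2025 is 22 days.

22 days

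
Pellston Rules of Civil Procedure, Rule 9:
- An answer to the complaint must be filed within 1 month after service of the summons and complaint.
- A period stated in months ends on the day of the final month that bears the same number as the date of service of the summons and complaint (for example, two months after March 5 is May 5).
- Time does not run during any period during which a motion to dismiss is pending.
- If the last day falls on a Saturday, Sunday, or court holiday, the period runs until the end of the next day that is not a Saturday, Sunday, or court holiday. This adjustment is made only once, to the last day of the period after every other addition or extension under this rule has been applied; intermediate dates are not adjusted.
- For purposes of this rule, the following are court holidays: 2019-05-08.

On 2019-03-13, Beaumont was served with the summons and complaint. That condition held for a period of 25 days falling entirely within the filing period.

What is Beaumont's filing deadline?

May 9, 2019

1 month after 2019-03-13 is April 13, 2019.
Tolling adds 25 days: April 13, 2019 + 25 days = May 8, 2019.
May 8, 2019 is a listed holiday. The next qualifying day is May 9, 2019.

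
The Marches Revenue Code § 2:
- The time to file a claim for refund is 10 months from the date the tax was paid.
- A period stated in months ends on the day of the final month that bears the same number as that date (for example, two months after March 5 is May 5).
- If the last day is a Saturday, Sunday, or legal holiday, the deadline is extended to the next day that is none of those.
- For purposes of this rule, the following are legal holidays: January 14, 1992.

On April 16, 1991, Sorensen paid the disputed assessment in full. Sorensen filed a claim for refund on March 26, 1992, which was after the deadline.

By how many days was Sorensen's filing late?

38 days

10 months after April 16, 1991 is February 16, 1992.
February 16, 1992 is Sunday. The next qualifying day is February 17, 1992.
The deadline is February 17, 1992; from February 17, 1992 to March 26, 1992 is 38 days.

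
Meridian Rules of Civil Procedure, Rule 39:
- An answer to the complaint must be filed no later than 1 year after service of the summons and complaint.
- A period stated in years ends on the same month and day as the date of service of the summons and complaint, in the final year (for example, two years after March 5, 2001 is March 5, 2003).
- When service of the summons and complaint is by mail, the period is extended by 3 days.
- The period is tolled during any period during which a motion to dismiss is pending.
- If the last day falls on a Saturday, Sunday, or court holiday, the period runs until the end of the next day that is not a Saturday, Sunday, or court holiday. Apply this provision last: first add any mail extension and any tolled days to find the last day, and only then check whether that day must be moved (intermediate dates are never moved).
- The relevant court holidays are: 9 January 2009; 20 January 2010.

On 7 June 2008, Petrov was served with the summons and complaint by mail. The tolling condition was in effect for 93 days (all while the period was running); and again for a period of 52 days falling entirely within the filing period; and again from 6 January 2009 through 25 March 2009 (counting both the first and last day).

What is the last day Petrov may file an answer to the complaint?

1 year after 7 June 2008 is June 7, 2009.
Service was by mail, adding 3 days: June 7, 2009 + 3 days = June 10, 2009.
Tolling adds 93 days: June 10, 2009 + 93 days = September 11, 2009.
Tolling adds 52 days: September 11, 2009 + 52 days = November 2, 2009.
From January 6, 2009 through March 25, 2009 inclusive is 79 days; tolling adds 79 days: November 2, 2009 + 79 days = January 20, 2010.
January 20, 2010 is a listed holiday. The next qualifying day is January 21, 2010.

January 21, 2010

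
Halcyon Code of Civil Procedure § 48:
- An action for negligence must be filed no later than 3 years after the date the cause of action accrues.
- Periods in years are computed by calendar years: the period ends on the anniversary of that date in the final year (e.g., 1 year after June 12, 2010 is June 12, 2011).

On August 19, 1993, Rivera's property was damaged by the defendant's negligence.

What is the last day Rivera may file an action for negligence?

3 years after August 19, 1993 is August 19, 1996.

August 19, 1996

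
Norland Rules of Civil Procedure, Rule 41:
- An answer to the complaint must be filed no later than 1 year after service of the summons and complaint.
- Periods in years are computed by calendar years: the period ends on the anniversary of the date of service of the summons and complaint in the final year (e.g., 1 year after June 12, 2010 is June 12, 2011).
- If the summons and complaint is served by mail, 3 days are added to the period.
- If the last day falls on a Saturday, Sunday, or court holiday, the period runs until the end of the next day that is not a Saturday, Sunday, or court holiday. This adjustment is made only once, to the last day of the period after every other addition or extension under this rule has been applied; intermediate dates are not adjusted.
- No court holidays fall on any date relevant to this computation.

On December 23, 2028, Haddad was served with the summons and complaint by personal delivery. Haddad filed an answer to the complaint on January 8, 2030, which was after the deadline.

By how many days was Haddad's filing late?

15 days

1 year after December 23, 2028 is December 23, 2029.
Service was not by mail, so no mail extension applies.
December 23, 2029 is Sunday. The next qualifying day is December 24, 2029.
The deadline is December 24, 2029; from December 24, 2029 to January 8, 2030 is 15 days.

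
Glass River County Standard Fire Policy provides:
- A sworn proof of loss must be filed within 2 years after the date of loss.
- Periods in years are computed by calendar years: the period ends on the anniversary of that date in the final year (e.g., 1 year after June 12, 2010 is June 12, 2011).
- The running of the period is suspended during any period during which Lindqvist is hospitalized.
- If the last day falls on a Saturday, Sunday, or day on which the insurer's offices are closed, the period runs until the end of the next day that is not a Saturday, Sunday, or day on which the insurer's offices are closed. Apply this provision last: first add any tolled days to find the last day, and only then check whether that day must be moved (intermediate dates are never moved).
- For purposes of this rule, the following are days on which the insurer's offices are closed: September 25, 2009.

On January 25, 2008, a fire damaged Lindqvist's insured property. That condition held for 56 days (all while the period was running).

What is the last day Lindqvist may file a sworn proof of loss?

March 22, 2010

2 years after January 25, 2008 is January 25, 2010.
Tolling adds 56 days: January 25, 2010 + 56 days = March 22, 2010.
March 22, 2010 is a Monday and not a day on which the insurer's offices are closed, so no extension applies.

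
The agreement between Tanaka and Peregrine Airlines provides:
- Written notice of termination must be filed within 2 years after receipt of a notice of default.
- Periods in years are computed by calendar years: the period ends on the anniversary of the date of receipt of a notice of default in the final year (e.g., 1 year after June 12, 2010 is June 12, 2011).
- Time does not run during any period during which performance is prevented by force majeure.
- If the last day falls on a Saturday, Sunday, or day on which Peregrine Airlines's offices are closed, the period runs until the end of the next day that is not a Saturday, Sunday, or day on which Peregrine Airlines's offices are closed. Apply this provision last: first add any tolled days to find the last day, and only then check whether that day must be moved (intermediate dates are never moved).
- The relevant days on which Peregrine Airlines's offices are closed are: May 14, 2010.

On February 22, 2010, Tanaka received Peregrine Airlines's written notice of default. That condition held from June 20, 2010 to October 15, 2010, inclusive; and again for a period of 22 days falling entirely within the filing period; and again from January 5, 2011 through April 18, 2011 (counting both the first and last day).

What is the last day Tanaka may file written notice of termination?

2 years after February 22, 2010 is February 22, 2012.
From June 20, 2010 through October 15, 2010 inclusive is 118 days; tolling adds 118 days: February 22, 2012 + 118 days = June 19, 2012.
Tolling adds 22 days: June 19, 2012 + 22 days = July 11, 2012.
From January 5, 2011 through April 18, 2011 inclusive is 104 days; tolling adds 104 days: July 11, 2012 + 104 days = October 23, 2012.
October 23, 2012 is a Tuesday and not a day on which Peregrine Airlines's offices are closed, so no extension applies.

October 23, 2012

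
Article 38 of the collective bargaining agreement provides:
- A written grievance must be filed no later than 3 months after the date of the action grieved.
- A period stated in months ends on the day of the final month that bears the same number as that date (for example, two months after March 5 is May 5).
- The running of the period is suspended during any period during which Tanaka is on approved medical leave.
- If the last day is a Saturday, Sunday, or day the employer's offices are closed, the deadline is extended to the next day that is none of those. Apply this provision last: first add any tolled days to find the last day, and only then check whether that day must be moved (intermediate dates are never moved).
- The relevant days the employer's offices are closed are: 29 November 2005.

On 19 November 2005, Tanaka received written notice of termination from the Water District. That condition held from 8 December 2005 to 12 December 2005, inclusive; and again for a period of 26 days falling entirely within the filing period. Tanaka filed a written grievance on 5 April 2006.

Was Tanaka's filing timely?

3 months after 19 November 2005 is February 19, 2006.
From December 8, 2005 through December 12, 2005 inclusive is 5 days; tolling adds 5 days: February 19, 2006 + 5 days = February 24, 2006.
Tolling adds 26 days: February 24, 2006 + 26 days = March 22, 2006.
March 22, 2006 is a Wednesday and not a day the employer's offices are closed, so no extension applies.
The deadline is March 22, 2006; the filing on April 5, 2006 is after that date.

No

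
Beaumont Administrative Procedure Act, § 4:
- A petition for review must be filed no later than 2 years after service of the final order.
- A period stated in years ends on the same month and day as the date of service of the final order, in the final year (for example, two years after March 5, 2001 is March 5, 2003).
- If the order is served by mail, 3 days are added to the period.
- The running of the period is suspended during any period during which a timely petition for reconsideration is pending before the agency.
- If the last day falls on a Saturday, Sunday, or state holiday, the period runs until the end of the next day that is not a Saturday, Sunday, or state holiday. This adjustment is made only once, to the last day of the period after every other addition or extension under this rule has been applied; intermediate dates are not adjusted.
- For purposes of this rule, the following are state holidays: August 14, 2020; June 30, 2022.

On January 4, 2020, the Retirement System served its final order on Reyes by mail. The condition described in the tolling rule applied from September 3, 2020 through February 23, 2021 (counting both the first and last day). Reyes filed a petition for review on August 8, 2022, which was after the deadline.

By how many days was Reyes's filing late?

2 years after January 4, 2020 is January 4, 2022.
Service was by mail, adding 3 days: January 4, 2022 + 3 days = January 7, 2022.
From September 3, 2020 through February 23, 2021 inclusive is 174 days; tolling adds 174 days: January 7, 2022 + 174 days = June 30, 2022.
June 30, 2022 is a listed holiday. The next qualifying day is July 1, 2022.
The deadline is July 1, 2022; from July 1, 2022 to August 8, 2022 is 38 days.

38 days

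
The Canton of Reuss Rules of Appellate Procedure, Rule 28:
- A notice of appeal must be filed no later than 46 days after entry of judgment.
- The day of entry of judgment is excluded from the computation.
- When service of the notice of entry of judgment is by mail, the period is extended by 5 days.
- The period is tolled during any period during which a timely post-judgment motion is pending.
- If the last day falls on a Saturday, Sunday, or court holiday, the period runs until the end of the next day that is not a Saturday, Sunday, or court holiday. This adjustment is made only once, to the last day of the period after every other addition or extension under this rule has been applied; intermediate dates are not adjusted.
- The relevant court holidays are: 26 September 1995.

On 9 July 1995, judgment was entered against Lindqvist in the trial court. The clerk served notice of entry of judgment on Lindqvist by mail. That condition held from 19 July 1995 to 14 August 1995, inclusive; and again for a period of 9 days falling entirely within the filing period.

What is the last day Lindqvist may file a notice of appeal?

October 4, 1995

46 days after 9 July 1995 is August 24, 1995.
Service was by mail, adding 5 days: August 24, 1995 + 5 days = August 29, 1995.
From July 19, 1995 through August 14, 1995 inclusive is 27 days; tolling adds 27 days: August 29, 1995 + 27 days = September 25, 1995.
Tolling adds 9 days: September 25, 1995 + 9 days = October 4, 1995.
October 4, 1995 is a Wednesday and not a court holiday, so no extension applies.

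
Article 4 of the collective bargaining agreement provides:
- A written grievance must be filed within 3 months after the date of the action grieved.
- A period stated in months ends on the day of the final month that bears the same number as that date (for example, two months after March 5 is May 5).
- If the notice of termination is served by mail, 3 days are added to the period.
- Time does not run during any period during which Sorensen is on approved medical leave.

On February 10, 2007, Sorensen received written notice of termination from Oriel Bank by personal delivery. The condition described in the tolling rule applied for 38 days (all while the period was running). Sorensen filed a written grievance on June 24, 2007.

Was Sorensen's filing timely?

No

3 months after February 10, 2007 is May 10, 2007.
Service was not by mail, so no mail extension applies.
Tolling adds 38 days: May 10, 2007 + 38 days = June 17, 2007.
The deadline is June 17, 2007; the filing on June 24, 2007 is after that date.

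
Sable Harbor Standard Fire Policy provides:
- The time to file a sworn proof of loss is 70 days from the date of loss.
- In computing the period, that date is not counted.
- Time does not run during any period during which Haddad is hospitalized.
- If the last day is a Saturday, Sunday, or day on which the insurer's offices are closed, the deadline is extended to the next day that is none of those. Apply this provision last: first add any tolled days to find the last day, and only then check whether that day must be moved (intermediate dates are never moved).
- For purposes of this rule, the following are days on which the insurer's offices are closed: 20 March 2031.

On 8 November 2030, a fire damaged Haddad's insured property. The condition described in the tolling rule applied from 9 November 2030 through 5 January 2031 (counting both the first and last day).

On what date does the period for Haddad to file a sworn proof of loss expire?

70 days after 8 November 2030 is January 17, 2031.
From November 9, 2030 through January 5, 2031 inclusive is 58 days; tolling adds 58 days: January 17, 2031 + 58 days = March 16, 2031.
March 16, 2031 is Sunday. The next qualifying day is March 17, 2031.

March 17, 2031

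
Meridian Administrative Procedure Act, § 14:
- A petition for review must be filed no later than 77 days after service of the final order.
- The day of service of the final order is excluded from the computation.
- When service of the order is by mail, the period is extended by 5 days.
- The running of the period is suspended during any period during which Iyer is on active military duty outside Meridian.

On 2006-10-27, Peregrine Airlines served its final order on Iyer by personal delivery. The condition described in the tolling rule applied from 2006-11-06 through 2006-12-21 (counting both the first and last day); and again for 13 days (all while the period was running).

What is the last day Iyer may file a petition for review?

March 12, 2007

77 days after 2006-10-27 is January 12, 2007.
Service was not by mail, so no mail extension applies.
From November 6, 2006 through December 21, 2006 inclusive is 46 days; tolling adds 46 days: January 12, 2007 + 46 days = February 27, 2007.
Tolling adds 13 days: February 27, 2007 + 13 days = March 12, 2007.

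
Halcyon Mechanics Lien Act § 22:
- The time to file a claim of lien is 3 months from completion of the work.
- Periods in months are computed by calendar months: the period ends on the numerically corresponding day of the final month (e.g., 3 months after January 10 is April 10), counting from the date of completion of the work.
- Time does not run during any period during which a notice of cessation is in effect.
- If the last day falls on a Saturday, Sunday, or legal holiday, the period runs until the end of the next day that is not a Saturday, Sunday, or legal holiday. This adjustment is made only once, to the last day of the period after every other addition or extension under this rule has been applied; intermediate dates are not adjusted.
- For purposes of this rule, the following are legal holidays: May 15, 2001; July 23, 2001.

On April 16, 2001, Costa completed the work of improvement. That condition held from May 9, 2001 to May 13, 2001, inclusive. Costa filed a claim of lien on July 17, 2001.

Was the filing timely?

3 months after April 16, 2001 is July 16, 2001.
From May 9, 2001 through May 13, 2001 inclusive is 5 days; tolling adds 5 days: July 16, 2001 + 5 days = July 21, 2001.
July 21, 2001 is Saturday; July 22, 2001 is Sunday; July 23, 2001 is a listed holiday. The next qualifying day is July 24, 2001.
The deadline is July 24, 2001; the filing on July 17, 2001 is on or before that date.

Yes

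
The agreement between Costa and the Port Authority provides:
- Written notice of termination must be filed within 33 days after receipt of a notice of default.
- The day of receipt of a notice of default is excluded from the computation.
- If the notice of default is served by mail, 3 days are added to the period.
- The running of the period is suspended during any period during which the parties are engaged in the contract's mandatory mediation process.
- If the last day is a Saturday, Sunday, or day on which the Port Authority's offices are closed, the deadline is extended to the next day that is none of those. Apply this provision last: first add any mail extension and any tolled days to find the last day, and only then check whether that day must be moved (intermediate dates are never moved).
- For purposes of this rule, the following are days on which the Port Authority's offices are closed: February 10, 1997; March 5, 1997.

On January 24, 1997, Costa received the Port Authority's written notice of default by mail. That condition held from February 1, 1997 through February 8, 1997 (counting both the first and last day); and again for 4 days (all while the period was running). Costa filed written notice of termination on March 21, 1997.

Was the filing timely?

33 days after January 24, 1997 is February 26, 1997.
Service was by mail, adding 3 days: February 26, 1997 + 3 days = March 1, 1997.
From February 1, 1997 through February 8, 1997 inclusive is 8 days; tolling adds 8 days: March 1, 1997 + 8 days = March 9, 1997.
Tolling adds 4 days: March 9, 1997 + 4 days = March 13, 1997.
March 13, 1997 is a Thursday and not a day on which the Port Authority's offices are closed, so no extension applies.
The deadline is March 13, 1997; the filing on March 21, 1997 is after that date.

No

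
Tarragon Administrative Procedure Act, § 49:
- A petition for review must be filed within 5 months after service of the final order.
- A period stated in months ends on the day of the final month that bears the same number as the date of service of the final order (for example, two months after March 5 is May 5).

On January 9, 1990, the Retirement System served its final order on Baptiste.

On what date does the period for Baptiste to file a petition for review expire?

5 months after January 9, 1990 is June 9, 1990.

June 9, 1990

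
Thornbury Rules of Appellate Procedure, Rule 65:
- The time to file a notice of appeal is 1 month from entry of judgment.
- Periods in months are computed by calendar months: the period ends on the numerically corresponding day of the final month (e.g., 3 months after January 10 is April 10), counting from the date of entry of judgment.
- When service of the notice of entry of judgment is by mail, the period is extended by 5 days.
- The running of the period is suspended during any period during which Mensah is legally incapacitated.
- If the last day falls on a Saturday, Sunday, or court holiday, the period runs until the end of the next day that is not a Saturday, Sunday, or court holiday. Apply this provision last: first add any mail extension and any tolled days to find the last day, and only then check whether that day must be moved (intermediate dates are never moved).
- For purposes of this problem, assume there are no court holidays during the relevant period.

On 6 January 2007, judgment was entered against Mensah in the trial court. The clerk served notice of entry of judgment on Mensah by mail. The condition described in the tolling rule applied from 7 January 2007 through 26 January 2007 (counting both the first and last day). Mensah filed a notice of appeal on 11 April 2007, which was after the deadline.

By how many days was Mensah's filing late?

1 month after 6 January 2007 is February 6, 2007.
Service was by mail, adding 5 days: February 6, 2007 + 5 days = February 11, 2007.
From January 7, 2007 through January 26, 2007 inclusive is 20 days; tolling adds 20 days: February 11, 2007 + 20 days = March 3, 2007.
March 3, 2007 is Saturday; March 4, 2007 is Sunday. The next qualifying day is March 5, 2007.
The deadline is March 5, 2007; from March 5, 2007 to April 11, 2007 is 37 days.

37 days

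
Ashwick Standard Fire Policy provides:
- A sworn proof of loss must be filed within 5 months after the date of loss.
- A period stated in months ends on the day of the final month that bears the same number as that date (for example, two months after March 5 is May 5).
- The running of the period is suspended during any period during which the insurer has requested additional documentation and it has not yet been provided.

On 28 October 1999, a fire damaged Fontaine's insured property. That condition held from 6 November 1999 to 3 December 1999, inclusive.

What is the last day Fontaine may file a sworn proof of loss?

April 25, 2000

5 months after 28 October 1999 is March 28, 2000.
From November 6, 1999 through December 3, 1999 inclusive is 28 days; tolling adds 28 days: March 28, 2000 + 28 days = April 25, 2000.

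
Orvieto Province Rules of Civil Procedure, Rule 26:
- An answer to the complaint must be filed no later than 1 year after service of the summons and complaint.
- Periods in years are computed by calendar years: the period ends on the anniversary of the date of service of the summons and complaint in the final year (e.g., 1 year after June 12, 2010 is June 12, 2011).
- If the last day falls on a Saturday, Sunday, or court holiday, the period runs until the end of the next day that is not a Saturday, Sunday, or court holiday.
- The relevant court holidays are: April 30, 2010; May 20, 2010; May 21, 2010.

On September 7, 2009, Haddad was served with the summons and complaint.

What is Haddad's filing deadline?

September 7, 2010

1 year after September 7, 2009 is September 7, 2010.
September 7, 2010 is a Tuesday and not a court holiday, so no extension applies.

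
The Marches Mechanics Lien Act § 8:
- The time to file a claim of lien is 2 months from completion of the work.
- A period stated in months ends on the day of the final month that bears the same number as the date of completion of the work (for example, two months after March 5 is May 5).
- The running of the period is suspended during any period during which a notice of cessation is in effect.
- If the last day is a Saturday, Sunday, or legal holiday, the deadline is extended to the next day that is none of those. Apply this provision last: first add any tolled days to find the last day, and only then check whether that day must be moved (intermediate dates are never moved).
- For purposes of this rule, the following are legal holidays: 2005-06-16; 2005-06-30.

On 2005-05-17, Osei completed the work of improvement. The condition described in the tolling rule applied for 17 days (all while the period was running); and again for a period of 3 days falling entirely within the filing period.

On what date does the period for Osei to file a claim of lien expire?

August 8, 2005

2 months after 2005-05-17 is July 17, 2005.
Tolling adds 17 days: July 17, 2005 + 17 days = August 3, 2005.
Tolling adds 3 days: August 3, 2005 + 3 days = August 6, 2005.
August 6, 2005 is Saturday; August 7, 2005 is Sunday. The next qualifying day is August 8, 2005.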